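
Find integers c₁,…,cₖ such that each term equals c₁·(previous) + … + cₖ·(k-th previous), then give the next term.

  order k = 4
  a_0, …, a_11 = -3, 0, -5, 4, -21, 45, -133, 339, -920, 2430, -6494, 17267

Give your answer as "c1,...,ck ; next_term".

  a_4 = -2·4 + 2·-5 + 1·0 + 1·-3 = -21
  a_5 = -2·-21 + 2·4 + 1·-5 + 1·0 = 45
  a_6 = -2·45 + 2·-21 + 1·4 + 1·-5 = -133
  a_7 = -2·-133 + 2·45 + 1·-21 + 1·4 = 339
  a_8 = -2·339 + 2·-133 + 1·45 + 1·-21 = -920
  a_9 = -2·-920 + 2·339 + 1·-133 + 1·45 = 2430
  a_10 = -2·2430 + 2·-920 + 1·339 + 1·-133 = -6494
  a_11 = -2·-6494 + 2·2430 + 1·-920 + 1·339 = 17267
  a_12 = -2·17267 + 2·-6494 + 1·2430 + 1·-920 = -46012

-2,2,1,1 ; -46012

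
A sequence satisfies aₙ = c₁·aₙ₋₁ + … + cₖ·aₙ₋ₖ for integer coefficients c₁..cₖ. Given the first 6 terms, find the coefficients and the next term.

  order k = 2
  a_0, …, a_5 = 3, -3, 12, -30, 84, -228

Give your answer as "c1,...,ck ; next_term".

-2,2 ; 624

  a_2 = -2·-3 + 2·3 = 12
  a_3 = -2·12 + 2·-3 = -30
  a_4 = -2·-30 + 2·12 = 84
  a_5 = -2·84 + 2·-30 = -228
  a_6 = -2·-228 + 2·84 = 624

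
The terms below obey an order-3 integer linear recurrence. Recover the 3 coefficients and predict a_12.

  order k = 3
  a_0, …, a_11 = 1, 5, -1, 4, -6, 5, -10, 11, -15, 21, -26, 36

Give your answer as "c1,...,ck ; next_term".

  a_3 = 0·-1 + 1·5 + -1·1 = 4
  a_4 = 0·4 + 1·-1 + -1·5 = -6
  a_5 = 0·-6 + 1·4 + -1·-1 = 5
  a_6 = 0·5 + 1·-6 + -1·4 = -10
  a_7 = 0·-10 + 1·5 + -1·-6 = 11
  a_8 = 0·11 + 1·-10 + -1·5 = -15
  a_9 = 0·-15 + 1·11 + -1·-10 = 21
  a_10 = 0·21 + 1·-15 + -1·11 = -26
  a_11 = 0·-26 + 1·21 + -1·-15 = 36
  a_12 = 0·36 + 1·-26 + -1·21 = -47

0,1,-1 ; -47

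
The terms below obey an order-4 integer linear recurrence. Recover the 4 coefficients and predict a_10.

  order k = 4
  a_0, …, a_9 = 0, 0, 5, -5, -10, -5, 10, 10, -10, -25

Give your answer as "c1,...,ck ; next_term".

1,-1,0,1 ; -5

  a_4 = 1·-5 + -1·5 + 0·0 + 1·0 = -10
  a_5 = 1·-10 + -1·-5 + 0·5 + 1·0 = -5
  a_6 = 1·-5 + -1·-10 + 0·-5 + 1·5 = 10
  a_7 = 1·10 + -1·-5 + 0·-10 + 1·-5 = 10
  a_8 = 1·10 + -1·10 + 0·-5 + 1·-10 = -10
  a_9 = 1·-10 + -1·10 + 0·10 + 1·-5 = -25
  a_10 = 1·-25 + -1·-10 + 0·10 + 1·10 = -5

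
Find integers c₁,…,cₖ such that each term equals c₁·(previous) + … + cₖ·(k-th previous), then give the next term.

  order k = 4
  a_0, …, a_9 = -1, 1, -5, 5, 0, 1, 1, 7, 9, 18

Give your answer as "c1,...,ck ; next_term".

1,1,1,1 ; 35

  a_4 = 1·5 + 1·-5 + 1·1 + 1·-1 = 0
  a_5 = 1·0 + 1·5 + 1·-5 + 1·1 = 1
  a_6 = 1·1 + 1·0 + 1·5 + 1·-5 = 1
  a_7 = 1·1 + 1·1 + 1·0 + 1·5 = 7
  a_8 = 1·7 + 1·1 + 1·1 + 1·0 = 9
  a_9 = 1·9 + 1·7 + 1·1 + 1·1 = 18
  a_10 = 1·18 + 1·9 + 1·7 + 1·1 = 35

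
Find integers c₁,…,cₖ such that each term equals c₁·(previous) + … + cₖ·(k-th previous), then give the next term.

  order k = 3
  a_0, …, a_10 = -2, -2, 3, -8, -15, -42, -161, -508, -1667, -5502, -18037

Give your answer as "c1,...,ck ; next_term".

2,3,4 ; -59248

  a_3 = 2·3 + 3·-2 + 4·-2 = -8
  a_4 = 2·-8 + 3·3 + 4·-2 = -15
  a_5 = 2·-15 + 3·-8 + 4·3 = -42
  a_6 = 2·-42 + 3·-15 + 4·-8 = -161
  a_7 = 2·-161 + 3·-42 + 4·-15 = -508
  a_8 = 2·-508 + 3·-161 + 4·-42 = -1667
  a_9 = 2·-1667 + 3·-508 + 4·-161 = -5502
  a_10 = 2·-5502 + 3·-1667 + 4·-508 = -18037
  a_11 = 2·-18037 + 3·-5502 + 4·-1667 = -59248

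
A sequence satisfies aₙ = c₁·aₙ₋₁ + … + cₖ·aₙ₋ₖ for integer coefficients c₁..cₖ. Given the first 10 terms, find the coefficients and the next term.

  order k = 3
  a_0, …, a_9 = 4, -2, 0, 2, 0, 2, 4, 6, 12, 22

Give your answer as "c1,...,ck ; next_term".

  a_3 = 1·0 + 1·-2 + 1·4 = 2
  a_4 = 1·2 + 1·0 + 1·-2 = 0
  a_5 = 1·0 + 1·2 + 1·0 = 2
  a_6 = 1·2 + 1·0 + 1·2 = 4
  a_7 = 1·4 + 1·2 + 1·0 = 6
  a_8 = 1·6 + 1·4 + 1·2 = 12
  a_9 = 1·12 + 1·6 + 1·4 = 22
  a_10 = 1·22 + 1·12 + 1·6 = 40

1,1,1 ; 40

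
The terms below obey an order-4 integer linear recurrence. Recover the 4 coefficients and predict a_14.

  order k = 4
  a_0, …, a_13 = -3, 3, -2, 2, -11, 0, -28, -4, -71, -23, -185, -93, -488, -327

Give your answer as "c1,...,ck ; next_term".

1,2,-2,1 ; -1302

  a_4 = 1·2 + 2·-2 + -2·3 + 1·-3 = -11
  a_5 = 1·-11 + 2·2 + -2·-2 + 1·3 = 0
  a_6 = 1·0 + 2·-11 + -2·2 + 1·-2 = -28
  a_7 = 1·-28 + 2·0 + -2·-11 + 1·2 = -4
  a_8 = 1·-4 + 2·-28 + -2·0 + 1·-11 = -71
  a_9 = 1·-71 + 2·-4 + -2·-28 + 1·0 = -23
  a_10 = 1·-23 + 2·-71 + -2·-4 + 1·-28 = -185
  a_11 = 1·-185 + 2·-23 + -2·-71 + 1·-4 = -93
  a_12 = 1·-93 + 2·-185 + -2·-23 + 1·-71 = -488
  a_13 = 1·-488 + 2·-93 + -2·-185 + 1·-23 = -327
  a_14 = 1·-327 + 2·-488 + -2·-93 + 1·-185 = -1302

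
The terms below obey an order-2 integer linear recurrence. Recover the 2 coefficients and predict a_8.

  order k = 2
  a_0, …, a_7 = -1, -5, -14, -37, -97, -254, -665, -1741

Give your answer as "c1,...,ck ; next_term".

3,-1 ; -4558

  a_2 = 3·-5 + -1·-1 = -14
  a_3 = 3·-14 + -1·-5 = -37
  a_4 = 3·-37 + -1·-14 = -97
  a_5 = 3·-97 + -1·-37 = -254
  a_6 = 3·-254 + -1·-97 = -665
  a_7 = 3·-665 + -1·-254 = -1741
  a_8 = 3·-1741 + -1·-665 = -4558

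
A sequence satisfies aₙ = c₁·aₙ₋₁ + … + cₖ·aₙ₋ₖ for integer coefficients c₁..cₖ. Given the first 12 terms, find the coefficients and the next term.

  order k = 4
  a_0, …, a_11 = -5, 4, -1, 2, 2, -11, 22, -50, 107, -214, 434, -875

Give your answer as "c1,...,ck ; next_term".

  a_4 = -2·2 + 0·-1 + -1·4 + -2·-5 = 2
  a_5 = -2·2 + 0·2 + -1·-1 + -2·4 = -11
  a_6 = -2·-11 + 0·2 + -1·2 + -2·-1 = 22
  a_7 = -2·22 + 0·-11 + -1·2 + -2·2 = -50
  a_8 = -2·-50 + 0·22 + -1·-11 + -2·2 = 107
  a_9 = -2·107 + 0·-50 + -1·22 + -2·-11 = -214
  a_10 = -2·-214 + 0·107 + -1·-50 + -2·22 = 434
  a_11 = -2·434 + 0·-214 + -1·107 + -2·-50 = -875
  a_12 = -2·-875 + 0·434 + -1·-214 + -2·107 = 1750

-2,0,-1,-2 ; 1750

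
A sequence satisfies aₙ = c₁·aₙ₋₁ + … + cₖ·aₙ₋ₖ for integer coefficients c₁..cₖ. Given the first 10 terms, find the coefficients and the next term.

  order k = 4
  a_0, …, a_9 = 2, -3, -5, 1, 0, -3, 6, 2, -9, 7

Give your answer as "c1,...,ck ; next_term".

0,-1,1,-1 ; 5

  a_4 = 0·1 + -1·-5 + 1·-3 + -1·2 = 0
  a_5 = 0·0 + -1·1 + 1·-5 + -1·-3 = -3
  a_6 = 0·-3 + -1·0 + 1·1 + -1·-5 = 6
  a_7 = 0·6 + -1·-3 + 1·0 + -1·1 = 2
  a_8 = 0·2 + -1·6 + 1·-3 + -1·0 = -9
  a_9 = 0·-9 + -1·2 + 1·6 + -1·-3 = 7
  a_10 = 0·7 + -1·-9 + 1·2 + -1·6 = 5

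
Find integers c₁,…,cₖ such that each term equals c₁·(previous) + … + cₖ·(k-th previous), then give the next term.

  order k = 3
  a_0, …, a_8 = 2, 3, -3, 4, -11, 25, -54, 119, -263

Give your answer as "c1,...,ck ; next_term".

-2,0,-1 ; 580

  a_3 = -2·-3 + 0·3 + -1·2 = 4
  a_4 = -2·4 + 0·-3 + -1·3 = -11
  a_5 = -2·-11 + 0·4 + -1·-3 = 25
  a_6 = -2·25 + 0·-11 + -1·4 = -54
  a_7 = -2·-54 + 0·25 + -1·-11 = 119
  a_8 = -2·119 + 0·-54 + -1·25 = -263
  a_9 = -2·-263 + 0·119 + -1·-54 = 580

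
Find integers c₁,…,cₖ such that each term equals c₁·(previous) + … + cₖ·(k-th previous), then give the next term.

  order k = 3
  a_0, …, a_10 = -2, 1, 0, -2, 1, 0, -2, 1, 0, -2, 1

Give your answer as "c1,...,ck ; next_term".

  a_3 = 0·0 + 0·1 + 1·-2 = -2
  a_4 = 0·-2 + 0·0 + 1·1 = 1
  a_5 = 0·1 + 0·-2 + 1·0 = 0
  a_6 = 0·0 + 0·1 + 1·-2 = -2
  a_7 = 0·-2 + 0·0 + 1·1 = 1
  a_8 = 0·1 + 0·-2 + 1·0 = 0
  a_9 = 0·0 + 0·1 + 1·-2 = -2
  a_10 = 0·-2 + 0·0 + 1·1 = 1
  a_11 = 0·1 + 0·-2 + 1·0 = 0

0,0,1 ; 0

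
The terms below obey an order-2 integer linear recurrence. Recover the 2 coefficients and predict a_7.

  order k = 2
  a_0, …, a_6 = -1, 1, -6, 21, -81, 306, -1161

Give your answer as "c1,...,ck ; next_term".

-3,3 ; 4401

  a_2 = -3·1 + 3·-1 = -6
  a_3 = -3·-6 + 3·1 = 21
  a_4 = -3·21 + 3·-6 = -81
  a_5 = -3·-81 + 3·21 = 306
  a_6 = -3·306 + 3·-81 = -1161
  a_7 = -3·-1161 + 3·306 = 4401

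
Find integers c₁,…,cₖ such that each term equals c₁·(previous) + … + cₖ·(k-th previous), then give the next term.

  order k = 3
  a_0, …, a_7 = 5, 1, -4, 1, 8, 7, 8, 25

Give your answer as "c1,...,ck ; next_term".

2,-1,2 ; 56

  a_3 = 2·-4 + -1·1 + 2·5 = 1
  a_4 = 2·1 + -1·-4 + 2·1 = 8
  a_5 = 2·8 + -1·1 + 2·-4 = 7
  a_6 = 2·7 + -1·8 + 2·1 = 8
  a_7 = 2·8 + -1·7 + 2·8 = 25
  a_8 = 2·25 + -1·8 + 2·7 = 56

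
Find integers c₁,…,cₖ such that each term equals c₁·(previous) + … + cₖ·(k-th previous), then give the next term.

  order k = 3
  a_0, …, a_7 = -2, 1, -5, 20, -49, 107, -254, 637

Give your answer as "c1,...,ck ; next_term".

-3,-3,-4 ; -1577

  a_3 = -3·-5 + -3·1 + -4·-2 = 20
  a_4 = -3·20 + -3·-5 + -4·1 = -49
  a_5 = -3·-49 + -3·20 + -4·-5 = 107
  a_6 = -3·107 + -3·-49 + -4·20 = -254
  a_7 = -3·-254 + -3·107 + -4·-49 = 637
  a_8 = -3·637 + -3·-254 + -4·107 = -1577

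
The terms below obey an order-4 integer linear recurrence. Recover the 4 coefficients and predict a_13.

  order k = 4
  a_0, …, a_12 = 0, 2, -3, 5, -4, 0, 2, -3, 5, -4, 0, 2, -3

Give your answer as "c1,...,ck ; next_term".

  a_4 = -1·5 + -1·-3 + -1·2 + -1·0 = -4
  a_5 = -1·-4 + -1·5 + -1·-3 + -1·2 = 0
  a_6 = -1·0 + -1·-4 + -1·5 + -1·-3 = 2
  a_7 = -1·2 + -1·0 + -1·-4 + -1·5 = -3
  a_8 = -1·-3 + -1·2 + -1·0 + -1·-4 = 5
  a_9 = -1·5 + -1·-3 + -1·2 + -1·0 = -4
  a_10 = -1·-4 + -1·5 + -1·-3 + -1·2 = 0
  a_11 = -1·0 + -1·-4 + -1·5 + -1·-3 = 2
  a_12 = -1·2 + -1·0 + -1·-4 + -1·5 = -3
  a_13 = -1·-3 + -1·2 + -1·0 + -1·-4 = 5

-1,-1,-1,-1 ; 5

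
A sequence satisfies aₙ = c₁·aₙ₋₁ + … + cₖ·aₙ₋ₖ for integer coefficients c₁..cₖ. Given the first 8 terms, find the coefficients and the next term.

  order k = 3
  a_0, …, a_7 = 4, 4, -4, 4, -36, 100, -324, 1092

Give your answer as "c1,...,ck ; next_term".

-2,3,-4 ; -3556

  a_3 = -2·-4 + 3·4 + -4·4 = 4
  a_4 = -2·4 + 3·-4 + -4·4 = -36
  a_5 = -2·-36 + 3·4 + -4·-4 = 100
  a_6 = -2·100 + 3·-36 + -4·4 = -324
  a_7 = -2·-324 + 3·100 + -4·-36 = 1092
  a_8 = -2·1092 + 3·-324 + -4·100 = -3556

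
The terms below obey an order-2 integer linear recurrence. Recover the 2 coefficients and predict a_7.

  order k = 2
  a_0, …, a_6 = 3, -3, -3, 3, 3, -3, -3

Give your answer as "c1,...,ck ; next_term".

0,-1 ; 3

  a_2 = 0·-3 + -1·3 = -3
  a_3 = 0·-3 + -1·-3 = 3
  a_4 = 0·3 + -1·-3 = 3
  a_5 = 0·3 + -1·3 = -3
  a_6 = 0·-3 + -1·3 = -3
  a_7 = 0·-3 + -1·-3 = 3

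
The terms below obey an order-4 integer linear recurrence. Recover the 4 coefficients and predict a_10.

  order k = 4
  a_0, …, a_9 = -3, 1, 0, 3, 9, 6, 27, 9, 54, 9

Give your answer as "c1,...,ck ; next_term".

0,3,0,-3 ; 81

  a_4 = 0·3 + 3·0 + 0·1 + -3·-3 = 9
  a_5 = 0·9 + 3·3 + 0·0 + -3·1 = 6
  a_6 = 0·6 + 3·9 + 0·3 + -3·0 = 27
  a_7 = 0·27 + 3·6 + 0·9 + -3·3 = 9
  a_8 = 0·9 + 3·27 + 0·6 + -3·9 = 54
  a_9 = 0·54 + 3·9 + 0·27 + -3·6 = 9
  a_10 = 0·9 + 3·54 + 0·9 + -3·27 = 81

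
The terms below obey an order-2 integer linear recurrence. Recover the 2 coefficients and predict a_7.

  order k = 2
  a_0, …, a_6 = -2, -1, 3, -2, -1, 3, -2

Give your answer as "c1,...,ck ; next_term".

-1,-1 ; -1

  a_2 = -1·-1 + -1·-2 = 3
  a_3 = -1·3 + -1·-1 = -2
  a_4 = -1·-2 + -1·3 = -1
  a_5 = -1·-1 + -1·-2 = 3
  a_6 = -1·3 + -1·-1 = -2
  a_7 = -1·-2 + -1·3 = -1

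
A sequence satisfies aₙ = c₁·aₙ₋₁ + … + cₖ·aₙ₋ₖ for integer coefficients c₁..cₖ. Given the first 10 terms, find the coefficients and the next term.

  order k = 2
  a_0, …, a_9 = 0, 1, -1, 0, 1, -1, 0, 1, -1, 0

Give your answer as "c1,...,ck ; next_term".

  a_2 = -1·1 + -1·0 = -1
  a_3 = -1·-1 + -1·1 = 0
  a_4 = -1·0 + -1·-1 = 1
  a_5 = -1·1 + -1·0 = -1
  a_6 = -1·-1 + -1·1 = 0
  a_7 = -1·0 + -1·-1 = 1
  a_8 = -1·1 + -1·0 = -1
  a_9 = -1·-1 + -1·1 = 0
  a_10 = -1·0 + -1·-1 = 1

-1,-1 ; 1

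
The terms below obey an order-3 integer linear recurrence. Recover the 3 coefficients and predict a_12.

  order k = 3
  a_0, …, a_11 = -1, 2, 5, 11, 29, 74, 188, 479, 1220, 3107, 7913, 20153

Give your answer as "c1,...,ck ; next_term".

  a_3 = 2·5 + 1·2 + 1·-1 = 11
  a_4 = 2·11 + 1·5 + 1·2 = 29
  a_5 = 2·29 + 1·11 + 1·5 = 74
  a_6 = 2·74 + 1·29 + 1·11 = 188
  a_7 = 2·188 + 1·74 + 1·29 = 479
  a_8 = 2·479 + 1·188 + 1·74 = 1220
  a_9 = 2·1220 + 1·479 + 1·188 = 3107
  a_10 = 2·3107 + 1·1220 + 1·479 = 7913
  a_11 = 2·7913 + 1·3107 + 1·1220 = 20153
  a_12 = 2·20153 + 1·7913 + 1·3107 = 51326

2,1,1 ; 51326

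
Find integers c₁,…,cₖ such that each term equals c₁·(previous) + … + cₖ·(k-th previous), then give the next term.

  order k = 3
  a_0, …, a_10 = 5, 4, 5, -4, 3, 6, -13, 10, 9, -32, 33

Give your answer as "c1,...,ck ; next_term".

-1,-1,1 ; 8

  a_3 = -1·5 + -1·4 + 1·5 = -4
  a_4 = -1·-4 + -1·5 + 1·4 = 3
  a_5 = -1·3 + -1·-4 + 1·5 = 6
  a_6 = -1·6 + -1·3 + 1·-4 = -13
  a_7 = -1·-13 + -1·6 + 1·3 = 10
  a_8 = -1·10 + -1·-13 + 1·6 = 9
  a_9 = -1·9 + -1·10 + 1·-13 = -32
  a_10 = -1·-32 + -1·9 + 1·10 = 33
  a_11 = -1·33 + -1·-32 + 1·9 = 8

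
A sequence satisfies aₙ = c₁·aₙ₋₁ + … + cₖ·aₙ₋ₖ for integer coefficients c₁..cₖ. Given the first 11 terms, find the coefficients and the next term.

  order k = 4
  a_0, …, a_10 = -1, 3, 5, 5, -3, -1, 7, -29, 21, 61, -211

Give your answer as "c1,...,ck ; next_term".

-1,-2,3,-3 ; 239

  a_4 = -1·5 + -2·5 + 3·3 + -3·-1 = -3
  a_5 = -1·-3 + -2·5 + 3·5 + -3·3 = -1
  a_6 = -1·-1 + -2·-3 + 3·5 + -3·5 = 7
  a_7 = -1·7 + -2·-1 + 3·-3 + -3·5 = -29
  a_8 = -1·-29 + -2·7 + 3·-1 + -3·-3 = 21
  a_9 = -1·21 + -2·-29 + 3·7 + -3·-1 = 61
  a_10 = -1·61 + -2·21 + 3·-29 + -3·7 = -211
  a_11 = -1·-211 + -2·61 + 3·21 + -3·-29 = 239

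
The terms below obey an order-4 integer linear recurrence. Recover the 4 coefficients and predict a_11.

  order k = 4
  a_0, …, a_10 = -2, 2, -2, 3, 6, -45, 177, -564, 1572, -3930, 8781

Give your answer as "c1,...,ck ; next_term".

  a_4 = -4·3 + -3·-2 + 3·2 + -3·-2 = 6
  a_5 = -4·6 + -3·3 + 3·-2 + -3·2 = -45
  a_6 = -4·-45 + -3·6 + 3·3 + -3·-2 = 177
  a_7 = -4·177 + -3·-45 + 3·6 + -3·3 = -564
  a_8 = -4·-564 + -3·177 + 3·-45 + -3·6 = 1572
  a_9 = -4·1572 + -3·-564 + 3·177 + -3·-45 = -3930
  a_10 = -4·-3930 + -3·1572 + 3·-564 + -3·177 = 8781
  a_11 = -4·8781 + -3·-3930 + 3·1572 + -3·-564 = -16926

-4,-3,3,-3 ; -16926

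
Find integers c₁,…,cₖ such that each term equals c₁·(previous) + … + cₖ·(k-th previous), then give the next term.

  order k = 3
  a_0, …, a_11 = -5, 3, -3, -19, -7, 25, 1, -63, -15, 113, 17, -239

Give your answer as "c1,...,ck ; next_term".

1,-2,2 ; -47

  a_3 = 1·-3 + -2·3 + 2·-5 = -19
  a_4 = 1·-19 + -2·-3 + 2·3 = -7
  a_5 = 1·-7 + -2·-19 + 2·-3 = 25
  a_6 = 1·25 + -2·-7 + 2·-19 = 1
  a_7 = 1·1 + -2·25 + 2·-7 = -63
  a_8 = 1·-63 + -2·1 + 2·25 = -15
  a_9 = 1·-15 + -2·-63 + 2·1 = 113
  a_10 = 1·113 + -2·-15 + 2·-63 = 17
  a_11 = 1·17 + -2·113 + 2·-15 = -239
  a_12 = 1·-239 + -2·17 + 2·113 = -47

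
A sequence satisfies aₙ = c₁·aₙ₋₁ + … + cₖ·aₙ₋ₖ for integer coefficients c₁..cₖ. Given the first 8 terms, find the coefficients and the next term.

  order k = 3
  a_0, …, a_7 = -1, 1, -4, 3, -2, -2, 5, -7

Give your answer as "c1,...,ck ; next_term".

-1,0,1 ; 5

  a_3 = -1·-4 + 0·1 + 1·-1 = 3
  a_4 = -1·3 + 0·-4 + 1·1 = -2
  a_5 = -1·-2 + 0·3 + 1·-4 = -2
  a_6 = -1·-2 + 0·-2 + 1·3 = 5
  a_7 = -1·5 + 0·-2 + 1·-2 = -7
  a_8 = -1·-7 + 0·5 + 1·-2 = 5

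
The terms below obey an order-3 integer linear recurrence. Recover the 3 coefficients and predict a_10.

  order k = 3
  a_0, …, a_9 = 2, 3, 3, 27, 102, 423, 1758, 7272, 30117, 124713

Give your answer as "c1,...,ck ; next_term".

3,4,3 ; 516423

  a_3 = 3·3 + 4·3 + 3·2 = 27
  a_4 = 3·27 + 4·3 + 3·3 = 102
  a_5 = 3·102 + 4·27 + 3·3 = 423
  a_6 = 3·423 + 4·102 + 3·27 = 1758
  a_7 = 3·1758 + 4·423 + 3·102 = 7272
  a_8 = 3·7272 + 4·1758 + 3·423 = 30117
  a_9 = 3·30117 + 4·7272 + 3·1758 = 124713
  a_10 = 3·124713 + 4·30117 + 3·7272 = 516423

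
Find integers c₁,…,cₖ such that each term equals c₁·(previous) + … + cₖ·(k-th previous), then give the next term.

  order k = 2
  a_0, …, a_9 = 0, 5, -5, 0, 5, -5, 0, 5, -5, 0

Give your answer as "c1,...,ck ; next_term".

  a_2 = -1·5 + -1·0 = -5
  a_3 = -1·-5 + -1·5 = 0
  a_4 = -1·0 + -1·-5 = 5
  a_5 = -1·5 + -1·0 = -5
  a_6 = -1·-5 + -1·5 = 0
  a_7 = -1·0 + -1·-5 = 5
  a_8 = -1·5 + -1·0 = -5
  a_9 = -1·-5 + -1·5 = 0
  a_10 = -1·0 + -1·-5 = 5

-1,-1 ; 5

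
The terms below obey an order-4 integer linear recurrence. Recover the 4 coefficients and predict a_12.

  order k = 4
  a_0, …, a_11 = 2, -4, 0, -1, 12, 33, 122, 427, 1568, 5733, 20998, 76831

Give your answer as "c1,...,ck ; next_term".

  a_4 = 4·-1 + -1·0 + -2·-4 + 4·2 = 12
  a_5 = 4·12 + -1·-1 + -2·0 + 4·-4 = 33
  a_6 = 4·33 + -1·12 + -2·-1 + 4·0 = 122
  a_7 = 4·122 + -1·33 + -2·12 + 4·-1 = 427
  a_8 = 4·427 + -1·122 + -2·33 + 4·12 = 1568
  a_9 = 4·1568 + -1·427 + -2·122 + 4·33 = 5733
  a_10 = 4·5733 + -1·1568 + -2·427 + 4·122 = 20998
  a_11 = 4·20998 + -1·5733 + -2·1568 + 4·427 = 76831
  a_12 = 4·76831 + -1·20998 + -2·5733 + 4·1568 = 281132

4,-1,-2,4 ; 281132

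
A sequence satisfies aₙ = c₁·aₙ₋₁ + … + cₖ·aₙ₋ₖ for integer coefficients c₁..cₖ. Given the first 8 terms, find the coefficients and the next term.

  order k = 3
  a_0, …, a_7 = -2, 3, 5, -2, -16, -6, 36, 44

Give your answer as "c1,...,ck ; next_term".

0,-2,-2 ; -60

  a_3 = 0·5 + -2·3 + -2·-2 = -2
  a_4 = 0·-2 + -2·5 + -2·3 = -16
  a_5 = 0·-16 + -2·-2 + -2·5 = -6
  a_6 = 0·-6 + -2·-16 + -2·-2 = 36
  a_7 = 0·36 + -2·-6 + -2·-16 = 44
  a_8 = 0·44 + -2·36 + -2·-6 = -60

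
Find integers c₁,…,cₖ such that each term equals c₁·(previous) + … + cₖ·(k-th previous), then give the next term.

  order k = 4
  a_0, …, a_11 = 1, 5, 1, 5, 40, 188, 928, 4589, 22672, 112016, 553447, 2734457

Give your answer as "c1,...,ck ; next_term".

4,4,3,1 ; 13510336

  a_4 = 4·5 + 4·1 + 3·5 + 1·1 = 40
  a_5 = 4·40 + 4·5 + 3·1 + 1·5 = 188
  a_6 = 4·188 + 4·40 + 3·5 + 1·1 = 928
  a_7 = 4·928 + 4·188 + 3·40 + 1·5 = 4589
  a_8 = 4·4589 + 4·928 + 3·188 + 1·40 = 22672
  a_9 = 4·22672 + 4·4589 + 3·928 + 1·188 = 112016
  a_10 = 4·112016 + 4·22672 + 3·4589 + 1·928 = 553447
  a_11 = 4·553447 + 4·112016 + 3·22672 + 1·4589 = 2734457
  a_12 = 4·2734457 + 4·553447 + 3·112016 + 1·22672 = 13510336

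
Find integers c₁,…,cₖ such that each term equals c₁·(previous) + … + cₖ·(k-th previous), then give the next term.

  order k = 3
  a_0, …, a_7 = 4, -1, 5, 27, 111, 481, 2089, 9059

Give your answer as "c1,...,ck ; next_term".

  a_3 = 4·5 + 1·-1 + 2·4 = 27
  a_4 = 4·27 + 1·5 + 2·-1 = 111
  a_5 = 4·111 + 1·27 + 2·5 = 481
  a_6 = 4·481 + 1·111 + 2·27 = 2089
  a_7 = 4·2089 + 1·481 + 2·111 = 9059
  a_8 = 4·9059 + 1·2089 + 2·481 = 39287

4,1,2 ; 39287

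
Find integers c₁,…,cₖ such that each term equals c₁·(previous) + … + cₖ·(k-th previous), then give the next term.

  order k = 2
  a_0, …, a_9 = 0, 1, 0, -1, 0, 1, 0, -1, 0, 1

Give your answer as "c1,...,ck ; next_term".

  a_2 = 0·1 + -1·0 = 0
  a_3 = 0·0 + -1·1 = -1
  a_4 = 0·-1 + -1·0 = 0
  a_5 = 0·0 + -1·-1 = 1
  a_6 = 0·1 + -1·0 = 0
  a_7 = 0·0 + -1·1 = -1
  a_8 = 0·-1 + -1·0 = 0
  a_9 = 0·0 + -1·-1 = 1
  a_10 = 0·1 + -1·0 = 0

0,-1 ; 0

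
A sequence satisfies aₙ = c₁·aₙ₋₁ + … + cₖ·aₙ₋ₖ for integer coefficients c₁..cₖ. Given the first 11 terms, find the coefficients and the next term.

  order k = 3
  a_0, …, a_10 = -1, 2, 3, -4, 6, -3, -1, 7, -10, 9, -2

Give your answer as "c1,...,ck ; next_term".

-1,0,1 ; -8

  a_3 = -1·3 + 0·2 + 1·-1 = -4
  a_4 = -1·-4 + 0·3 + 1·2 = 6
  a_5 = -1·6 + 0·-4 + 1·3 = -3
  a_6 = -1·-3 + 0·6 + 1·-4 = -1
  a_7 = -1·-1 + 0·-3 + 1·6 = 7
  a_8 = -1·7 + 0·-1 + 1·-3 = -10
  a_9 = -1·-10 + 0·7 + 1·-1 = 9
  a_10 = -1·9 + 0·-10 + 1·7 = -2
  a_11 = -1·-2 + 0·9 + 1·-10 = -8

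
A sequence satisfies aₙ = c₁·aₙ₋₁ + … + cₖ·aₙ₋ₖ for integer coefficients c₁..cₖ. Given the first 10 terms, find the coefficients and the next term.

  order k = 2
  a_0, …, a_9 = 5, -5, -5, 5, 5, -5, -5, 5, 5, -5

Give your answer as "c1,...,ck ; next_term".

  a_2 = 0·-5 + -1·5 = -5
  a_3 = 0·-5 + -1·-5 = 5
  a_4 = 0·5 + -1·-5 = 5
  a_5 = 0·5 + -1·5 = -5
  a_6 = 0·-5 + -1·5 = -5
  a_7 = 0·-5 + -1·-5 = 5
  a_8 = 0·5 + -1·-5 = 5
  a_9 = 0·5 + -1·5 = -5
  a_10 = 0·-5 + -1·5 = -5

0,-1 ; -5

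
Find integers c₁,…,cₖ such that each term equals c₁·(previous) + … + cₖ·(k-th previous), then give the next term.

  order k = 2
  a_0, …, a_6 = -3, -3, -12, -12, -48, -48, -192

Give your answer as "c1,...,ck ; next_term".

0,4 ; -192

  a_2 = 0·-3 + 4·-3 = -12
  a_3 = 0·-12 + 4·-3 = -12
  a_4 = 0·-12 + 4·-12 = -48
  a_5 = 0·-48 + 4·-12 = -48
  a_6 = 0·-48 + 4·-48 = -192
  a_7 = 0·-192 + 4·-48 = -192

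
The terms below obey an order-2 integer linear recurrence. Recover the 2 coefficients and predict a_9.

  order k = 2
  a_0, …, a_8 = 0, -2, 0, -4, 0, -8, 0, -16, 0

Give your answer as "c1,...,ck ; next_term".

0,2 ; -32

  a_2 = 0·-2 + 2·0 = 0
  a_3 = 0·0 + 2·-2 = -4
  a_4 = 0·-4 + 2·0 = 0
  a_5 = 0·0 + 2·-4 = -8
  a_6 = 0·-8 + 2·0 = 0
  a_7 = 0·0 + 2·-8 = -16
  a_8 = 0·-16 + 2·0 = 0
  a_9 = 0·0 + 2·-16 = -32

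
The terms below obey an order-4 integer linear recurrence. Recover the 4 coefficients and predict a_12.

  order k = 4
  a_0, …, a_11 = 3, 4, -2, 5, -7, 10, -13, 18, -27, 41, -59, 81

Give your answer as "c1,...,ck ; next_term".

  a_4 = -2·5 + -2·-2 + -1·4 + 1·3 = -7
  a_5 = -2·-7 + -2·5 + -1·-2 + 1·4 = 10
  a_6 = -2·10 + -2·-7 + -1·5 + 1·-2 = -13
  a_7 = -2·-13 + -2·10 + -1·-7 + 1·5 = 18
  a_8 = -2·18 + -2·-13 + -1·10 + 1·-7 = -27
  a_9 = -2·-27 + -2·18 + -1·-13 + 1·10 = 41
  a_10 = -2·41 + -2·-27 + -1·18 + 1·-13 = -59
  a_11 = -2·-59 + -2·41 + -1·-27 + 1·18 = 81
  a_12 = -2·81 + -2·-59 + -1·41 + 1·-27 = -112

-2,-2,-1,1 ; -112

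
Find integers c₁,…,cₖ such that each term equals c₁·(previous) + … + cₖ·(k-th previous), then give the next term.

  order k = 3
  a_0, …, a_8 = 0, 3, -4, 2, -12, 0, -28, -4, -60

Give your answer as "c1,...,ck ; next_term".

  a_3 = 1·-4 + 2·3 + -2·0 = 2
  a_4 = 1·2 + 2·-4 + -2·3 = -12
  a_5 = 1·-12 + 2·2 + -2·-4 = 0
  a_6 = 1·0 + 2·-12 + -2·2 = -28
  a_7 = 1·-28 + 2·0 + -2·-12 = -4
  a_8 = 1·-4 + 2·-28 + -2·0 = -60
  a_9 = 1·-60 + 2·-4 + -2·-28 = -12

1,2,-2 ; -12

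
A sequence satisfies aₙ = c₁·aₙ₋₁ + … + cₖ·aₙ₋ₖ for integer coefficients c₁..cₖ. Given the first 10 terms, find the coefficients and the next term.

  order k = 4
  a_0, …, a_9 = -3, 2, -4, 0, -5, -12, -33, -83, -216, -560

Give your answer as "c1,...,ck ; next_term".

2,1,1,1 ; -1452

  a_4 = 2·0 + 1·-4 + 1·2 + 1·-3 = -5
  a_5 = 2·-5 + 1·0 + 1·-4 + 1·2 = -12
  a_6 = 2·-12 + 1·-5 + 1·0 + 1·-4 = -33
  a_7 = 2·-33 + 1·-12 + 1·-5 + 1·0 = -83
  a_8 = 2·-83 + 1·-33 + 1·-12 + 1·-5 = -216
  a_9 = 2·-216 + 1·-83 + 1·-33 + 1·-12 = -560
  a_10 = 2·-560 + 1·-216 + 1·-83 + 1·-33 = -1452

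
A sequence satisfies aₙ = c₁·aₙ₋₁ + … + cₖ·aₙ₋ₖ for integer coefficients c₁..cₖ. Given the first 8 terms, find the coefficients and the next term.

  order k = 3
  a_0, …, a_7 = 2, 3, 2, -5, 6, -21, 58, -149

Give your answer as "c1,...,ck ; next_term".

  a_3 = -2·2 + 1·3 + -2·2 = -5
  a_4 = -2·-5 + 1·2 + -2·3 = 6
  a_5 = -2·6 + 1·-5 + -2·2 = -21
  a_6 = -2·-21 + 1·6 + -2·-5 = 58
  a_7 = -2·58 + 1·-21 + -2·6 = -149
  a_8 = -2·-149 + 1·58 + -2·-21 = 398

-2,1,-2 ; 398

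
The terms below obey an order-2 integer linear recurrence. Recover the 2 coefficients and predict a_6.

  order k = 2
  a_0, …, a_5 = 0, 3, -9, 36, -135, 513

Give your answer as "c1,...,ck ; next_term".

  a_2 = -3·3 + 3·0 = -9
  a_3 = -3·-9 + 3·3 = 36
  a_4 = -3·36 + 3·-9 = -135
  a_5 = -3·-135 + 3·36 = 513
  a_6 = -3·513 + 3·-135 = -1944

-3,3 ; -1944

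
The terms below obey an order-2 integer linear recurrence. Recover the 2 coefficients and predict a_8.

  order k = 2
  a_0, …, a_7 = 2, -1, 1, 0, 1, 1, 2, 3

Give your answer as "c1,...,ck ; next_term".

  a_2 = 1·-1 + 1·2 = 1
  a_3 = 1·1 + 1·-1 = 0
  a_4 = 1·0 + 1·1 = 1
  a_5 = 1·1 + 1·0 = 1
  a_6 = 1·1 + 1·1 = 2
  a_7 = 1·2 + 1·1 = 3
  a_8 = 1·3 + 1·2 = 5

1,1 ; 5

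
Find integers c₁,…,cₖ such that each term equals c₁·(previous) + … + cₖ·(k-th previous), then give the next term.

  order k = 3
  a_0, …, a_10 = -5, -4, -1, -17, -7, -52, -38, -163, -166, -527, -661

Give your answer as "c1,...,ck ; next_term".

  a_3 = 0·-1 + 3·-4 + 1·-5 = -17
  a_4 = 0·-17 + 3·-1 + 1·-4 = -7
  a_5 = 0·-7 + 3·-17 + 1·-1 = -52
  a_6 = 0·-52 + 3·-7 + 1·-17 = -38
  a_7 = 0·-38 + 3·-52 + 1·-7 = -163
  a_8 = 0·-163 + 3·-38 + 1·-52 = -166
  a_9 = 0·-166 + 3·-163 + 1·-38 = -527
  a_10 = 0·-527 + 3·-166 + 1·-163 = -661
  a_11 = 0·-661 + 3·-527 + 1·-166 = -1747

0,3,1 ; -1747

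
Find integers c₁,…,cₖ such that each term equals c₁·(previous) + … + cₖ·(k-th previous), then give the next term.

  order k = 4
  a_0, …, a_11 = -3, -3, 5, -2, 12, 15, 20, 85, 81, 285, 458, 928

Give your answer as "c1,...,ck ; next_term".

  a_4 = 0·-2 + 3·5 + 3·-3 + -2·-3 = 12
  a_5 = 0·12 + 3·-2 + 3·5 + -2·-3 = 15
  a_6 = 0·15 + 3·12 + 3·-2 + -2·5 = 20
  a_7 = 0·20 + 3·15 + 3·12 + -2·-2 = 85
  a_8 = 0·85 + 3·20 + 3·15 + -2·12 = 81
  a_9 = 0·81 + 3·85 + 3·20 + -2·15 = 285
  a_10 = 0·285 + 3·81 + 3·85 + -2·20 = 458
  a_11 = 0·458 + 3·285 + 3·81 + -2·85 = 928
  a_12 = 0·928 + 3·458 + 3·285 + -2·81 = 2067

0,3,3,-2 ; 2067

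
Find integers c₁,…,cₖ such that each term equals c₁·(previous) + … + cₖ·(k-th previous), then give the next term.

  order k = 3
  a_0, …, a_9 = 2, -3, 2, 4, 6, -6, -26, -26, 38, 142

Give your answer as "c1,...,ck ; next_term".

1,-2,-2 ; 118

  a_3 = 1·2 + -2·-3 + -2·2 = 4
  a_4 = 1·4 + -2·2 + -2·-3 = 6
  a_5 = 1·6 + -2·4 + -2·2 = -6
  a_6 = 1·-6 + -2·6 + -2·4 = -26
  a_7 = 1·-26 + -2·-6 + -2·6 = -26
  a_8 = 1·-26 + -2·-26 + -2·-6 = 38
  a_9 = 1·38 + -2·-26 + -2·-26 = 142
  a_10 = 1·142 + -2·38 + -2·-26 = 118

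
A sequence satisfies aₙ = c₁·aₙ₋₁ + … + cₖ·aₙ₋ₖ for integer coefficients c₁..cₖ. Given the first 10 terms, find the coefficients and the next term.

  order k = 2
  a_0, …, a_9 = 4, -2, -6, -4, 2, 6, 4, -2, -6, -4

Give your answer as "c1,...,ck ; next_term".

1,-1 ; 2

  a_2 = 1·-2 + -1·4 = -6
  a_3 = 1·-6 + -1·-2 = -4
  a_4 = 1·-4 + -1·-6 = 2
  a_5 = 1·2 + -1·-4 = 6
  a_6 = 1·6 + -1·2 = 4
  a_7 = 1·4 + -1·6 = -2
  a_8 = 1·-2 + -1·4 = -6
  a_9 = 1·-6 + -1·-2 = -4
  a_10 = 1·-4 + -1·-6 = 2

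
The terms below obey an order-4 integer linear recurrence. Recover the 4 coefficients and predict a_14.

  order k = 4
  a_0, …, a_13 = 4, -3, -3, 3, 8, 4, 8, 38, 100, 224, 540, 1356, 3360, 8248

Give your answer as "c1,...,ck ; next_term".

  a_4 = 2·3 + 0·-3 + 2·-3 + 2·4 = 8
  a_5 = 2·8 + 0·3 + 2·-3 + 2·-3 = 4
  a_6 = 2·4 + 0·8 + 2·3 + 2·-3 = 8
  a_7 = 2·8 + 0·4 + 2·8 + 2·3 = 38
  a_8 = 2·38 + 0·8 + 2·4 + 2·8 = 100
  a_9 = 2·100 + 0·38 + 2·8 + 2·4 = 224
  a_10 = 2·224 + 0·100 + 2·38 + 2·8 = 540
  a_11 = 2·540 + 0·224 + 2·100 + 2·38 = 1356
  a_12 = 2·1356 + 0·540 + 2·224 + 2·100 = 3360
  a_13 = 2·3360 + 0·1356 + 2·540 + 2·224 = 8248
  a_14 = 2·8248 + 0·3360 + 2·1356 + 2·540 = 20288

2,0,2,2 ; 20288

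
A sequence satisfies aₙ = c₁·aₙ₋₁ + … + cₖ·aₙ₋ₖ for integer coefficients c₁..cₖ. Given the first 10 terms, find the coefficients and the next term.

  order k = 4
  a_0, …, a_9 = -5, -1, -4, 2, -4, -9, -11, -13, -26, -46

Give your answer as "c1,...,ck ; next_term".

  a_4 = 1·2 + 0·-4 + 1·-1 + 1·-5 = -4
  a_5 = 1·-4 + 0·2 + 1·-4 + 1·-1 = -9
  a_6 = 1·-9 + 0·-4 + 1·2 + 1·-4 = -11
  a_7 = 1·-11 + 0·-9 + 1·-4 + 1·2 = -13
  a_8 = 1·-13 + 0·-11 + 1·-9 + 1·-4 = -26
  a_9 = 1·-26 + 0·-13 + 1·-11 + 1·-9 = -46
  a_10 = 1·-46 + 0·-26 + 1·-13 + 1·-11 = -70

1,0,1,1 ; -70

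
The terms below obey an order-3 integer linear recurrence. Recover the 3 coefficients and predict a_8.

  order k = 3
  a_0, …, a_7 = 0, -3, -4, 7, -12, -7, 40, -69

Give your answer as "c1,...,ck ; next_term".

-1,-1,3 ; 8

  a_3 = -1·-4 + -1·-3 + 3·0 = 7
  a_4 = -1·7 + -1·-4 + 3·-3 = -12
  a_5 = -1·-12 + -1·7 + 3·-4 = -7
  a_6 = -1·-7 + -1·-12 + 3·7 = 40
  a_7 = -1·40 + -1·-7 + 3·-12 = -69
  a_8 = -1·-69 + -1·40 + 3·-7 = 8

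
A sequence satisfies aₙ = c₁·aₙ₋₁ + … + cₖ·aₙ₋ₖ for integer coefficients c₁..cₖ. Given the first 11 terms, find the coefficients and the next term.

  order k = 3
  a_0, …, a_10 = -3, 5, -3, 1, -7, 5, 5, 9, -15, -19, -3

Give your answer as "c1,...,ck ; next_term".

  a_3 = 0·-3 + -1·5 + -2·-3 = 1
  a_4 = 0·1 + -1·-3 + -2·5 = -7
  a_5 = 0·-7 + -1·1 + -2·-3 = 5
  a_6 = 0·5 + -1·-7 + -2·1 = 5
  a_7 = 0·5 + -1·5 + -2·-7 = 9
  a_8 = 0·9 + -1·5 + -2·5 = -15
  a_9 = 0·-15 + -1·9 + -2·5 = -19
  a_10 = 0·-19 + -1·-15 + -2·9 = -3
  a_11 = 0·-3 + -1·-19 + -2·-15 = 49

0,-1,-2 ; 49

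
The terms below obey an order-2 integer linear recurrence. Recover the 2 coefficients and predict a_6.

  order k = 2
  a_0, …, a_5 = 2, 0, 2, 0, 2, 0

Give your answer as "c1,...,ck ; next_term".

0,1 ; 2

  a_2 = 0·0 + 1·2 = 2
  a_3 = 0·2 + 1·0 = 0
  a_4 = 0·0 + 1·2 = 2
  a_5 = 0·2 + 1·0 = 0
  a_6 = 0·0 + 1·2 = 2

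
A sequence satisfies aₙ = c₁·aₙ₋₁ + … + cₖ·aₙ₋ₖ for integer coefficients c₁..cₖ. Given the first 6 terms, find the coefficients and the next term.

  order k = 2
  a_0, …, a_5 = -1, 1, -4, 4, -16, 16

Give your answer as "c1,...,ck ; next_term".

0,4 ; -64

  a_2 = 0·1 + 4·-1 = -4
  a_3 = 0·-4 + 4·1 = 4
  a_4 = 0·4 + 4·-4 = -16
  a_5 = 0·-16 + 4·4 = 16
  a_6 = 0·16 + 4·-16 = -64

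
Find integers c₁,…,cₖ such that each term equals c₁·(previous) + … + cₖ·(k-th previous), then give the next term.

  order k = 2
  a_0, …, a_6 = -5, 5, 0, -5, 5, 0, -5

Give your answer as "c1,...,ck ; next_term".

-1,-1 ; 5

  a_2 = -1·5 + -1·-5 = 0
  a_3 = -1·0 + -1·5 = -5
  a_4 = -1·-5 + -1·0 = 5
  a_5 = -1·5 + -1·-5 = 0
  a_6 = -1·0 + -1·5 = -5
  a_7 = -1·-5 + -1·0 = 5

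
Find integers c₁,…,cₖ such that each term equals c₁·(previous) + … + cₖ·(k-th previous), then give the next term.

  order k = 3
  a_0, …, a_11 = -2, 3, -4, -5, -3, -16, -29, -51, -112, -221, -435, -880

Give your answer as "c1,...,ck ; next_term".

  a_3 = 1·-4 + 1·3 + 2·-2 = -5
  a_4 = 1·-5 + 1·-4 + 2·3 = -3
  a_5 = 1·-3 + 1·-5 + 2·-4 = -16
  a_6 = 1·-16 + 1·-3 + 2·-5 = -29
  a_7 = 1·-29 + 1·-16 + 2·-3 = -51
  a_8 = 1·-51 + 1·-29 + 2·-16 = -112
  a_9 = 1·-112 + 1·-51 + 2·-29 = -221
  a_10 = 1·-221 + 1·-112 + 2·-51 = -435
  a_11 = 1·-435 + 1·-221 + 2·-112 = -880
  a_12 = 1·-880 + 1·-435 + 2·-221 = -1757

1,1,2 ; -1757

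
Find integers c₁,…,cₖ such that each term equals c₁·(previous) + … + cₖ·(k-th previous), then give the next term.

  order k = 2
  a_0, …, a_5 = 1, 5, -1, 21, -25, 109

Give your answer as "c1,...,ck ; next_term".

-1,4 ; -209

  a_2 = -1·5 + 4·1 = -1
  a_3 = -1·-1 + 4·5 = 21
  a_4 = -1·21 + 4·-1 = -25
  a_5 = -1·-25 + 4·21 = 109
  a_6 = -1·109 + 4·-25 = -209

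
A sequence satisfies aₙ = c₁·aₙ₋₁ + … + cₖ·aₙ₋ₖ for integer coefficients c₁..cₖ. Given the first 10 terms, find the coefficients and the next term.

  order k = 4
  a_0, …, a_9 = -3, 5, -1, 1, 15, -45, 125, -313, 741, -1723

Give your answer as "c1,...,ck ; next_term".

  a_4 = -2·1 + 2·-1 + 2·5 + -3·-3 = 15
  a_5 = -2·15 + 2·1 + 2·-1 + -3·5 = -45
  a_6 = -2·-45 + 2·15 + 2·1 + -3·-1 = 125
  a_7 = -2·125 + 2·-45 + 2·15 + -3·1 = -313
  a_8 = -2·-313 + 2·125 + 2·-45 + -3·15 = 741
  a_9 = -2·741 + 2·-313 + 2·125 + -3·-45 = -1723
  a_10 = -2·-1723 + 2·741 + 2·-313 + -3·125 = 3927

-2,2,2,-3 ; 3927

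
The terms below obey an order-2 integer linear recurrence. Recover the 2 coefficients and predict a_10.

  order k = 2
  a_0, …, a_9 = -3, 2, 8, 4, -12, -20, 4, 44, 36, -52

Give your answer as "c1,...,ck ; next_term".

  a_2 = 1·2 + -2·-3 = 8
  a_3 = 1·8 + -2·2 = 4
  a_4 = 1·4 + -2·8 = -12
  a_5 = 1·-12 + -2·4 = -20
  a_6 = 1·-20 + -2·-12 = 4
  a_7 = 1·4 + -2·-20 = 44
  a_8 = 1·44 + -2·4 = 36
  a_9 = 1·36 + -2·44 = -52
  a_10 = 1·-52 + -2·36 = -124

1,-2 ; -124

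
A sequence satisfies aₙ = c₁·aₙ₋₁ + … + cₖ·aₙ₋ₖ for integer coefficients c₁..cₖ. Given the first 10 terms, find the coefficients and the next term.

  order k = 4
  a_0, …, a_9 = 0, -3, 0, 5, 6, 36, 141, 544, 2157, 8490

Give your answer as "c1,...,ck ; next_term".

  a_4 = 3·5 + 3·0 + 3·-3 + -1·0 = 6
  a_5 = 3·6 + 3·5 + 3·0 + -1·-3 = 36
  a_6 = 3·36 + 3·6 + 3·5 + -1·0 = 141
  a_7 = 3·141 + 3·36 + 3·6 + -1·5 = 544
  a_8 = 3·544 + 3·141 + 3·36 + -1·6 = 2157
  a_9 = 3·2157 + 3·544 + 3·141 + -1·36 = 8490
  a_10 = 3·8490 + 3·2157 + 3·544 + -1·141 = 33432

3,3,3,-1 ; 33432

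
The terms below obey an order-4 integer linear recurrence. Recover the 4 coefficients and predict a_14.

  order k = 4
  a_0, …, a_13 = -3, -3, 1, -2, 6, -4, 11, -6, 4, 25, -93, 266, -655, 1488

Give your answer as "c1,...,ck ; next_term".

-2,2,3,-3 ; -3209

  a_4 = -2·-2 + 2·1 + 3·-3 + -3·-3 = 6
  a_5 = -2·6 + 2·-2 + 3·1 + -3·-3 = -4
  a_6 = -2·-4 + 2·6 + 3·-2 + -3·1 = 11
  a_7 = -2·11 + 2·-4 + 3·6 + -3·-2 = -6
  a_8 = -2·-6 + 2·11 + 3·-4 + -3·6 = 4
  a_9 = -2·4 + 2·-6 + 3·11 + -3·-4 = 25
  a_10 = -2·25 + 2·4 + 3·-6 + -3·11 = -93
  a_11 = -2·-93 + 2·25 + 3·4 + -3·-6 = 266
  a_12 = -2·266 + 2·-93 + 3·25 + -3·4 = -655
  a_13 = -2·-655 + 2·266 + 3·-93 + -3·25 = 1488
  a_14 = -2·1488 + 2·-655 + 3·266 + -3·-93 = -3209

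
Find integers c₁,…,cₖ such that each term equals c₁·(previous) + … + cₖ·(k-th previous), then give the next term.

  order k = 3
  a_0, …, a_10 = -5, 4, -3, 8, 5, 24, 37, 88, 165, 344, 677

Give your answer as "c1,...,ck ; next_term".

2,1,-2 ; 1368

  a_3 = 2·-3 + 1·4 + -2·-5 = 8
  a_4 = 2·8 + 1·-3 + -2·4 = 5
  a_5 = 2·5 + 1·8 + -2·-3 = 24
  a_6 = 2·24 + 1·5 + -2·8 = 37
  a_7 = 2·37 + 1·24 + -2·5 = 88
  a_8 = 2·88 + 1·37 + -2·24 = 165
  a_9 = 2·165 + 1·88 + -2·37 = 344
  a_10 = 2·344 + 1·165 + -2·88 = 677
  a_11 = 2·677 + 1·344 + -2·165 = 1368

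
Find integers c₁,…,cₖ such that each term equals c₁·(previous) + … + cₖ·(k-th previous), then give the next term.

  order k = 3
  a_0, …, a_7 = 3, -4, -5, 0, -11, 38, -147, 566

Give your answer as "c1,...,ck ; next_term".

-3,3,-1 ; -2177

  a_3 = -3·-5 + 3·-4 + -1·3 = 0
  a_4 = -3·0 + 3·-5 + -1·-4 = -11
  a_5 = -3·-11 + 3·0 + -1·-5 = 38
  a_6 = -3·38 + 3·-11 + -1·0 = -147
  a_7 = -3·-147 + 3·38 + -1·-11 = 566
  a_8 = -3·566 + 3·-147 + -1·38 = -2177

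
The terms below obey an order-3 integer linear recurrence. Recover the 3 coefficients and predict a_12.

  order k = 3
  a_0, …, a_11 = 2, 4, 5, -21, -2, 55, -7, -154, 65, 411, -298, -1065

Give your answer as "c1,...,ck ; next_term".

  a_3 = -1·5 + -3·4 + -2·2 = -21
  a_4 = -1·-21 + -3·5 + -2·4 = -2
  a_5 = -1·-2 + -3·-21 + -2·5 = 55
  a_6 = -1·55 + -3·-2 + -2·-21 = -7
  a_7 = -1·-7 + -3·55 + -2·-2 = -154
  a_8 = -1·-154 + -3·-7 + -2·55 = 65
  a_9 = -1·65 + -3·-154 + -2·-7 = 411
  a_10 = -1·411 + -3·65 + -2·-154 = -298
  a_11 = -1·-298 + -3·411 + -2·65 = -1065
  a_12 = -1·-1065 + -3·-298 + -2·411 = 1137

-1,-3,-2 ; 1137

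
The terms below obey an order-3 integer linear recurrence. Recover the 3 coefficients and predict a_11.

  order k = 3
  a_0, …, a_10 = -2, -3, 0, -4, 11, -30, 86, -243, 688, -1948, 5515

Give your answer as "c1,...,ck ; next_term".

  a_3 = -2·0 + 2·-3 + -1·-2 = -4
  a_4 = -2·-4 + 2·0 + -1·-3 = 11
  a_5 = -2·11 + 2·-4 + -1·0 = -30
  a_6 = -2·-30 + 2·11 + -1·-4 = 86
  a_7 = -2·86 + 2·-30 + -1·11 = -243
  a_8 = -2·-243 + 2·86 + -1·-30 = 688
  a_9 = -2·688 + 2·-243 + -1·86 = -1948
  a_10 = -2·-1948 + 2·688 + -1·-243 = 5515
  a_11 = -2·5515 + 2·-1948 + -1·688 = -15614

-2,2,-1 ; -15614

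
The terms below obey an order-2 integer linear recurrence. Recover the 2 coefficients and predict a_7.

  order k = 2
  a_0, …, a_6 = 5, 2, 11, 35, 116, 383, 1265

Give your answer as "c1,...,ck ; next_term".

3,1 ; 4178

  a_2 = 3·2 + 1·5 = 11
  a_3 = 3·11 + 1·2 = 35
  a_4 = 3·35 + 1·11 = 116
  a_5 = 3·116 + 1·35 = 383
  a_6 = 3·383 + 1·116 = 1265
  a_7 = 3·1265 + 1·383 = 4178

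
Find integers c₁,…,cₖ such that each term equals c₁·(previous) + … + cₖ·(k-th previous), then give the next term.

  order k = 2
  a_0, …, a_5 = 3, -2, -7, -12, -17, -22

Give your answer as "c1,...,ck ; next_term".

2,-1 ; -27

  a_2 = 2·-2 + -1·3 = -7
  a_3 = 2·-7 + -1·-2 = -12
  a_4 = 2·-12 + -1·-7 = -17
  a_5 = 2·-17 + -1·-12 = -22
  a_6 = 2·-22 + -1·-17 = -27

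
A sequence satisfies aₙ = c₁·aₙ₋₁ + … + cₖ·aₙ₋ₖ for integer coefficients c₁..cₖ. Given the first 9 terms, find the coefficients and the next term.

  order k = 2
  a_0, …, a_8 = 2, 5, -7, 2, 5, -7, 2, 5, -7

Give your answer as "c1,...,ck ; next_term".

  a_2 = -1·5 + -1·2 = -7
  a_3 = -1·-7 + -1·5 = 2
  a_4 = -1·2 + -1·-7 = 5
  a_5 = -1·5 + -1·2 = -7
  a_6 = -1·-7 + -1·5 = 2
  a_7 = -1·2 + -1·-7 = 5
  a_8 = -1·5 + -1·2 = -7
  a_9 = -1·-7 + -1·5 = 2

-1,-1 ; 2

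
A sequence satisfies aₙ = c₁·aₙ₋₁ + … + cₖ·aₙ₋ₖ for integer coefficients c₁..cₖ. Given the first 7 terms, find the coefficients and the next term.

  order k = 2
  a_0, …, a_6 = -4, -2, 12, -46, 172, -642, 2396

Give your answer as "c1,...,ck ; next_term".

-4,-1 ; -8942

  a_2 = -4·-2 + -1·-4 = 12
  a_3 = -4·12 + -1·-2 = -46
  a_4 = -4·-46 + -1·12 = 172
  a_5 = -4·172 + -1·-46 = -642
  a_6 = -4·-642 + -1·172 = 2396
  a_7 = -4·2396 + -1·-642 = -8942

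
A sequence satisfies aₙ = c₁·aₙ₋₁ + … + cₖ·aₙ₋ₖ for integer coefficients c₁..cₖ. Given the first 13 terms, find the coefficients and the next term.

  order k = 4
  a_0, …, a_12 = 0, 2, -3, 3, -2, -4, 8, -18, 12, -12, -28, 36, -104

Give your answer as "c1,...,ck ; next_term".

0,2,2,-2 ; 40

  a_4 = 0·3 + 2·-3 + 2·2 + -2·0 = -2
  a_5 = 0·-2 + 2·3 + 2·-3 + -2·2 = -4
  a_6 = 0·-4 + 2·-2 + 2·3 + -2·-3 = 8
  a_7 = 0·8 + 2·-4 + 2·-2 + -2·3 = -18
  a_8 = 0·-18 + 2·8 + 2·-4 + -2·-2 = 12
  a_9 = 0·12 + 2·-18 + 2·8 + -2·-4 = -12
  a_10 = 0·-12 + 2·12 + 2·-18 + -2·8 = -28
  a_11 = 0·-28 + 2·-12 + 2·12 + -2·-18 = 36
  a_12 = 0·36 + 2·-28 + 2·-12 + -2·12 = -104
  a_13 = 0·-104 + 2·36 + 2·-28 + -2·-12 = 40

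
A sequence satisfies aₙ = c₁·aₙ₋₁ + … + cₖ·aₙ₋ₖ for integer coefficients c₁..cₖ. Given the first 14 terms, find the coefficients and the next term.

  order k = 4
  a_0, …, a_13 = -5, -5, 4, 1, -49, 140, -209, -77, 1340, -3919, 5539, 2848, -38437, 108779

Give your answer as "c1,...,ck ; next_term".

-3,-4,3,3 ; -147428

  a_4 = -3·1 + -4·4 + 3·-5 + 3·-5 = -49
  a_5 = -3·-49 + -4·1 + 3·4 + 3·-5 = 140
  a_6 = -3·140 + -4·-49 + 3·1 + 3·4 = -209
  a_7 = -3·-209 + -4·140 + 3·-49 + 3·1 = -77
  a_8 = -3·-77 + -4·-209 + 3·140 + 3·-49 = 1340
  a_9 = -3·1340 + -4·-77 + 3·-209 + 3·140 = -3919
  a_10 = -3·-3919 + -4·1340 + 3·-77 + 3·-209 = 5539
  a_11 = -3·5539 + -4·-3919 + 3·1340 + 3·-77 = 2848
  a_12 = -3·2848 + -4·5539 + 3·-3919 + 3·1340 = -38437
  a_13 = -3·-38437 + -4·2848 + 3·5539 + 3·-3919 = 108779
  a_14 = -3·108779 + -4·-38437 + 3·2848 + 3·5539 = -147428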